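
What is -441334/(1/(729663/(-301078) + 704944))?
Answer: -46834893673959323/150539 ≈ -3.1111e+11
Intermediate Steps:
-441334/(1/(729663/(-301078) + 704944)) = -441334/(1/(729663*(-1/301078) + 704944)) = -441334/(1/(-729663/301078 + 704944)) = -441334/(1/(212242399969/301078)) = -441334/301078/212242399969 = -441334*212242399969/301078 = -46834893673959323/150539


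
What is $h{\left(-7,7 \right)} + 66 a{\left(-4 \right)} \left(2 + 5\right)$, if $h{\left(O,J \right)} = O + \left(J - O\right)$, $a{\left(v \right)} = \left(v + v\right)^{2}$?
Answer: $29575$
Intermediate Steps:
$a{\left(v \right)} = 4 v^{2}$ ($a{\left(v \right)} = \left(2 v\right)^{2} = 4 v^{2}$)
$h{\left(O,J \right)} = J$
$h{\left(-7,7 \right)} + 66 a{\left(-4 \right)} \left(2 + 5\right) = 7 + 66 \cdot 4 \left(-4\right)^{2} \left(2 + 5\right) = 7 + 66 \cdot 4 \cdot 16 \cdot 7 = 7 + 66 \cdot 64 \cdot 7 = 7 + 66 \cdot 448 = 7 + 29568 = 29575$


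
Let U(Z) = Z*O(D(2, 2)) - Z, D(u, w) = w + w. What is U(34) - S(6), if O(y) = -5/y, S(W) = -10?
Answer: -133/2 ≈ -66.500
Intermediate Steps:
D(u, w) = 2*w
U(Z) = -9*Z/4 (U(Z) = Z*(-5/(2*2)) - Z = Z*(-5/4) - Z = -5*Z/4 - Z = -9*Z/4)
U(34) - S(6) = -9/4*34 - 1*(-10) = -153/2 + 10 = -133/2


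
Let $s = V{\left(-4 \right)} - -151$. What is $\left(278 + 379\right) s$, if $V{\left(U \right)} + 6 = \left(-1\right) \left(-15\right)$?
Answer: $105120$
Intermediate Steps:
$V{\left(U \right)} = 9$ ($V{\left(U \right)} = -6 - -15 = -6 + 15 = 9$)
$s = 160$ ($s = 9 - -151 = 9 + 151 = 160$)
$\left(278 + 379\right) s = \left(278 + 379\right) 160 = 657 \cdot 160 = 105120$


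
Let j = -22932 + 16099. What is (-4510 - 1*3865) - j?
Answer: -1542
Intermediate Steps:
j = -6833
(-4510 - 1*3865) - j = (-4510 - 1*3865) - 1*(-6833) = (-4510 - 3865) + 6833 = -8375 + 6833 = -1542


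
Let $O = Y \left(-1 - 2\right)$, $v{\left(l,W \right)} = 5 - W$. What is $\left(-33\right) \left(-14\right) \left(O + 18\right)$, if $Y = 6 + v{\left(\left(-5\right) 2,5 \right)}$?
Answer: $0$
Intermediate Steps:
$Y = 6$ ($Y = 6 + \left(5 - 5\right) = 6 + 0 = 6$)
$O = -18$ ($O = 6 \left(-1 - 2\right) = 6 \left(-3\right) = -18$)
$\left(-33\right) \left(-14\right) \left(O + 18\right) = \left(-33\right) \left(-14\right) \left(-18 + 18\right) = 462 \cdot 0 = 0$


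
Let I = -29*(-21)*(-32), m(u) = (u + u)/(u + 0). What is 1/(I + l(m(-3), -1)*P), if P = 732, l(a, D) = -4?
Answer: -1/22416 ≈ -4.4611e-5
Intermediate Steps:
m(u) = 2 (m(u) = (2*u)/u = 2)
I = -19488 (I = 609*(-32) = -19488)
1/(I + l(m(-3), -1)*P) = 1/(-19488 - 4*732) = 1/(-19488 - 2928) = 1/(-22416) = -1/22416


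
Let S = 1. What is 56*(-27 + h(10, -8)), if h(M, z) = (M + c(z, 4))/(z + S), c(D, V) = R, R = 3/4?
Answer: -1598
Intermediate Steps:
R = ¾ (R = 3*(¼) = ¾ ≈ 0.75000)
c(D, V) = ¾
h(M, z) = (¾ + M)/(1 + z) (h(M, z) = (M + ¾)/(z + 1) = (¾ + M)/(1 + z))
56*(-27 + h(10, -8)) = 56*(-27 + (¾ + 10)/(1 - 8)) = 56*(-27 + (43/4)/(-7)) = 56*(-27 - ⅐*43/4) = 56*(-27 - 43/28) = 56*(-799/28) = -1598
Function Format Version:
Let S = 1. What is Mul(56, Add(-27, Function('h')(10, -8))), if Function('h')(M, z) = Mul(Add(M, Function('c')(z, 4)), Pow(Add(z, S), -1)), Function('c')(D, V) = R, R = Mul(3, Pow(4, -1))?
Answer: -1598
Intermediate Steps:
R = Rational(3, 4) (R = Mul(3, Rational(1, 4)) = Rational(3, 4) ≈ 0.75000)
Function('c')(D, V) = Rational(3, 4)
Function('h')(M, z) = Mul(Pow(Add(1, z), -1), Add(Rational(3, 4), M)) (Function('h')(M, z) = Mul(Add(M, Rational(3, 4)), Pow(Add(z, 1), -1)) = Mul(Add(Rational(3, 4), M), Pow(Add(1, z), -1)) = Mul(Pow(Add(1, z), -1), Add(Rational(3, 4), M)))
Mul(56, Add(-27, Function('h')(10, -8))) = Mul(56, Add(-27, Mul(Pow(Add(1, -8), -1), Add(Rational(3, 4), 10)))) = Mul(56, Add(-27, Mul(Pow(-7, -1), Rational(43, 4)))) = Mul(56, Add(-27, Mul(Rational(-1, 7), Rational(43, 4)))) = Mul(56, Add(-27, Rational(-43, 28))) = Mul(56, Rational(-799, 28)) = -1598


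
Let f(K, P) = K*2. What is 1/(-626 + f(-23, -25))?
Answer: -1/672 ≈ -0.0014881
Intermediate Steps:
f(K, P) = 2*K
1/(-626 + f(-23, -25)) = 1/(-626 + 2*(-23)) = 1/(-626 - 46) = 1/(-672) = -1/672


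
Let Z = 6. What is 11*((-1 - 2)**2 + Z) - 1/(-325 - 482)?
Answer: 133156/807 ≈ 165.00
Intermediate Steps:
11*((-1 - 2)**2 + Z) - 1/(-325 - 482) = 11*((-1 - 2)**2 + 6) - 1/(-325 - 482) = 11*((-3)**2 + 6) - 1/(-807) = 11*(9 + 6) - 1*(-1/807) = 11*15 + 1/807 = 165 + 1/807 = 133156/807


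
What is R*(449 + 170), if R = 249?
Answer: 154131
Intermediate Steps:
R*(449 + 170) = 249*(449 + 170) = 249*619 = 154131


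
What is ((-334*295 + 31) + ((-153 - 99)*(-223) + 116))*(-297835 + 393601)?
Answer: -4040080242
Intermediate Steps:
((-334*295 + 31) + ((-153 - 99)*(-223) + 116))*(-297835 + 393601) = ((-98530 + 31) + (-252*(-223) + 116))*95766 = (-98499 + (56196 + 116))*95766 = (-98499 + 56312)*95766 = -42187*95766 = -4040080242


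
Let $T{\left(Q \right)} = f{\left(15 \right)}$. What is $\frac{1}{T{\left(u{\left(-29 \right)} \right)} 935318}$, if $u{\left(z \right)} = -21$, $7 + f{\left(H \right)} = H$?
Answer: $\frac{1}{7482544} \approx 1.3364 \cdot 10^{-7}$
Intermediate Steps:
$f{\left(H \right)} = -7 + H$
$T{\left(Q \right)} = 8$ ($T{\left(Q \right)} = -7 + 15 = 8$)
$\frac{1}{T{\left(u{\left(-29 \right)} \right)} 935318} = \frac{1}{8 \cdot 935318} = \frac{1}{8} \cdot \frac{1}{935318} = \frac{1}{7482544}$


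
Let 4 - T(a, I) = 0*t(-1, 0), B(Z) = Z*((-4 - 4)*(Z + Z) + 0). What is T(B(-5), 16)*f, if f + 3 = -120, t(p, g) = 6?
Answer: -492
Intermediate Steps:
B(Z) = -16*Z² (B(Z) = Z*(-16*Z + 0) = Z*(-16*Z) = -16*Z²)
T(a, I) = 4 (T(a, I) = 4 - 0*6 = 4 - 1*0 = 4 + 0 = 4)
f = -123 (f = -3 - 120 = -123)
T(B(-5), 16)*f = 4*(-123) = -492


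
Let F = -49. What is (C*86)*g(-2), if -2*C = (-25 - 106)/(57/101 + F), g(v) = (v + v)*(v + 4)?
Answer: 1137866/1223 ≈ 930.39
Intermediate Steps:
g(v) = 2*v*(4 + v) (g(v) = (2*v)*(4 + v) = 2*v*(4 + v))
C = -13231/9784 (C = -(-25 - 106)/(2*(57/101 - 49)) = -(-131)/(2*(57*(1/101) - 49)) = -(-131)/(2*(57/101 - 49)) = -(-131)/(2*(-4892/101)) = -(-131)*(-101)/(2*4892) = -½*13231/4892 = -13231/9784 ≈ -1.3523)
(C*86)*g(-2) = (-13231/9784*86)*(2*(-2)*(4 - 2)) = -568933*(-2)*2/2446 = -568933/4892*(-8) = 1137866/1223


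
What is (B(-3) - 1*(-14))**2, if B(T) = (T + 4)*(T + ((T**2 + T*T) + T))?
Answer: 676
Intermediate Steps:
B(T) = (4 + T)*(2*T + 2*T**2) (B(T) = (4 + T)*(T + ((T**2 + T**2) + T)) = (4 + T)*(T + (2*T**2 + T)) = (4 + T)*(T + (T + 2*T**2)) = (4 + T)*(2*T + 2*T**2))
(B(-3) - 1*(-14))**2 = (2*(-3)*(4 + (-3)**2 + 5*(-3)) - 1*(-14))**2 = (2*(-3)*(4 + 9 - 15) + 14)**2 = (2*(-3)*(-2) + 14)**2 = (12 + 14)**2 = 26**2 = 676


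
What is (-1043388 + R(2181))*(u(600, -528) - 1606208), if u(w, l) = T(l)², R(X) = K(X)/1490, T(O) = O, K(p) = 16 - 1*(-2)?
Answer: 1031838601074624/745 ≈ 1.3850e+12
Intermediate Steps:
K(p) = 18 (K(p) = 16 + 2 = 18)
R(X) = 9/745 (R(X) = 18/1490 = 18*(1/1490) = 9/745)
u(w, l) = l²
(-1043388 + R(2181))*(u(600, -528) - 1606208) = (-1043388 + 9/745)*((-528)² - 1606208) = -777324051*(278784 - 1606208)/745 = -777324051/745*(-1327424) = 1031838601074624/745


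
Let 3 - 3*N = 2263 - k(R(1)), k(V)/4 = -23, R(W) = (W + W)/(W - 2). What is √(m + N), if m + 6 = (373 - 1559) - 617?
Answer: I*√2593 ≈ 50.922*I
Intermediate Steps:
R(W) = 2*W/(-2 + W) (R(W) = (2*W)/(-2 + W) = 2*W/(-2 + W))
k(V) = -92 (k(V) = 4*(-23) = -92)
m = -1809 (m = -6 + ((373 - 1559) - 617) = -6 + (-1186 - 617) = -6 - 1803 = -1809)
N = -784 (N = 1 - (2263 - 1*(-92))/3 = 1 - (2263 + 92)/3 = 1 - ⅓*2355 = 1 - 785 = -784)
√(m + N) = √(-1809 - 784) = √(-2593) = I*√2593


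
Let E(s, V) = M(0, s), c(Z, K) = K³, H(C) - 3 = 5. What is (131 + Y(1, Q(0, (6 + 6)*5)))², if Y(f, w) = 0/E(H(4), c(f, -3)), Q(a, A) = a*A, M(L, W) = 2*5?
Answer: 17161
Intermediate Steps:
M(L, W) = 10
H(C) = 8 (H(C) = 3 + 5 = 8)
E(s, V) = 10
Q(a, A) = A*a
Y(f, w) = 0 (Y(f, w) = 0/10 = 0*(⅒) = 0)
(131 + Y(1, Q(0, (6 + 6)*5)))² = (131 + 0)² = 131² = 17161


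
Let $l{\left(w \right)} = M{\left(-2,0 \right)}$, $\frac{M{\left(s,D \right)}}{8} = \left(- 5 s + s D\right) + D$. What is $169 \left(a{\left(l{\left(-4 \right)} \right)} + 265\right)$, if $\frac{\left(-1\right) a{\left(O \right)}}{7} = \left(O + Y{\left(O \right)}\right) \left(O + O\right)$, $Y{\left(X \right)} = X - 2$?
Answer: $-29861455$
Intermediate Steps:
$M{\left(s,D \right)} = - 40 s + 8 D + 8 D s$ ($M{\left(s,D \right)} = 8 \left(\left(- 5 s + s D\right) + D\right) = 8 \left(\left(- 5 s + D s\right) + D\right) = 8 \left(D - 5 s + D s\right) = - 40 s + 8 D + 8 D s$)
$Y{\left(X \right)} = -2 + X$ ($Y{\left(X \right)} = X - 2 = -2 + X$)
$l{\left(w \right)} = 80$ ($l{\left(w \right)} = \left(-40\right) \left(-2\right) + 8 \cdot 0 + 8 \cdot 0 \left(-2\right) = 80 + 0 + 0 = 80$)
$a{\left(O \right)} = - 14 O \left(-2 + 2 O\right)$ ($a{\left(O \right)} = - 7 \left(O + \left(-2 + O\right)\right) \left(O + O\right) = - 7 \left(-2 + 2 O\right) 2 O = - 7 \cdot 2 O \left(-2 + 2 O\right) = - 14 O \left(-2 + 2 O\right)$)
$169 \left(a{\left(l{\left(-4 \right)} \right)} + 265\right) = 169 \left(28 \cdot 80 \left(1 - 80\right) + 265\right) = 169 \left(28 \cdot 80 \left(-79\right) + 265\right) = 169 \left(-176960 + 265\right) = 169 \left(-176695\right) = -29861455$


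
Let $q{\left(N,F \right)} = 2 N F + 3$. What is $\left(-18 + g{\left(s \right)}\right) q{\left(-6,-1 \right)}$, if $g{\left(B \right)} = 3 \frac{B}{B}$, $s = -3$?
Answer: $-225$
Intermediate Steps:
$q{\left(N,F \right)} = 3 + 2 F N$ ($q{\left(N,F \right)} = 2 F N + 3 = 3 + 2 F N$)
$g{\left(B \right)} = 3$ ($g{\left(B \right)} = 3 \cdot 1 = 3$)
$\left(-18 + g{\left(s \right)}\right) q{\left(-6,-1 \right)} = \left(-18 + 3\right) \left(3 + 2 \left(-1\right) \left(-6\right)\right) = - 15 \left(3 + 12\right) = \left(-15\right) 15 = -225$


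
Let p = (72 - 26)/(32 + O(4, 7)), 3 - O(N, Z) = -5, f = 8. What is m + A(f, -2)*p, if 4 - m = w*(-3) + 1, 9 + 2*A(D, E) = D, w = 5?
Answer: 697/40 ≈ 17.425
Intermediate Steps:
O(N, Z) = 8 (O(N, Z) = 3 - 1*(-5) = 3 + 5 = 8)
p = 23/20 (p = (72 - 26)/(32 + 8) = 46/40 = 46*(1/40) = 23/20 ≈ 1.1500)
A(D, E) = -9/2 + D/2
m = 18 (m = 4 - (5*(-3) + 1) = 4 - (-15 + 1) = 4 - 1*(-14) = 4 + 14 = 18)
m + A(f, -2)*p = 18 + (-9/2 + (½)*8)*(23/20) = 18 + (-9/2 + 4)*(23/20) = 18 - ½*23/20 = 18 - 23/40 = 697/40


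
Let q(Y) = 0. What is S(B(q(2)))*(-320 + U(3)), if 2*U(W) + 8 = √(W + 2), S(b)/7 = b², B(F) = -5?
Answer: -56700 + 175*√5/2 ≈ -56504.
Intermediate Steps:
S(b) = 7*b²
U(W) = -4 + √(2 + W)/2 (U(W) = -4 + √(W + 2)/2 = -4 + √(2 + W)/2)
S(B(q(2)))*(-320 + U(3)) = (7*(-5)²)*(-320 + (-4 + √(2 + 3)/2)) = (7*25)*(-320 + (-4 + √5/2)) = 175*(-324 + √5/2) = -56700 + 175*√5/2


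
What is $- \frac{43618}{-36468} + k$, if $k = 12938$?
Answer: $\frac{235933301}{18234} \approx 12939.0$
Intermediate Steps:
$- \frac{43618}{-36468} + k = - \frac{43618}{-36468} + 12938 = \left(-43618\right) \left(- \frac{1}{36468}\right) + 12938 = \frac{21809}{18234} + 12938 = \frac{235933301}{18234}$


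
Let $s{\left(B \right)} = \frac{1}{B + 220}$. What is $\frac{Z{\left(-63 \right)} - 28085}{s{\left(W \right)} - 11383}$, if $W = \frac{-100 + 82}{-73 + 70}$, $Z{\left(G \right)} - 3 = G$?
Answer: $\frac{489290}{197889} \approx 2.4725$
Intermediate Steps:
$Z{\left(G \right)} = 3 + G$
$W = 6$ ($W = - \frac{18}{-3} = \left(-18\right) \left(- \frac{1}{3}\right) = 6$)
$s{\left(B \right)} = \frac{1}{220 + B}$
$\frac{Z{\left(-63 \right)} - 28085}{s{\left(W \right)} - 11383} = \frac{\left(3 - 63\right) - 28085}{\frac{1}{220 + 6} - 11383} = \frac{-60 - 28085}{\frac{1}{226} - 11383} = - \frac{28145}{\frac{1}{226} - 11383} = - \frac{28145}{- \frac{2572557}{226}} = \left(-28145\right) \left(- \frac{226}{2572557}\right) = \frac{489290}{197889}$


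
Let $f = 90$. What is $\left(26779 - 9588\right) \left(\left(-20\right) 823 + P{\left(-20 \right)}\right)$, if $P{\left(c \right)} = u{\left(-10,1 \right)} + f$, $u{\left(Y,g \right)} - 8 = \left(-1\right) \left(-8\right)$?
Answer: $-281141614$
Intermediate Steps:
$u{\left(Y,g \right)} = 16$ ($u{\left(Y,g \right)} = 8 - -8 = 8 + 8 = 16$)
$P{\left(c \right)} = 106$ ($P{\left(c \right)} = 16 + 90 = 106$)
$\left(26779 - 9588\right) \left(\left(-20\right) 823 + P{\left(-20 \right)}\right) = \left(26779 - 9588\right) \left(\left(-20\right) 823 + 106\right) = 17191 \left(-16460 + 106\right) = 17191 \left(-16354\right) = -281141614$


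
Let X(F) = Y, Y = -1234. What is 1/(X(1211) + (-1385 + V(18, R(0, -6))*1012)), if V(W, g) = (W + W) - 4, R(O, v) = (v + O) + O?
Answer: 1/29765 ≈ 3.3597e-5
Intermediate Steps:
R(O, v) = v + 2*O (R(O, v) = (O + v) + O = v + 2*O)
V(W, g) = -4 + 2*W (V(W, g) = 2*W - 4 = -4 + 2*W)
X(F) = -1234
1/(X(1211) + (-1385 + V(18, R(0, -6))*1012)) = 1/(-1234 + (-1385 + (-4 + 2*18)*1012)) = 1/(-1234 + (-1385 + (-4 + 36)*1012)) = 1/(-1234 + (-1385 + 32*1012)) = 1/(-1234 + (-1385 + 32384)) = 1/(-1234 + 30999) = 1/29765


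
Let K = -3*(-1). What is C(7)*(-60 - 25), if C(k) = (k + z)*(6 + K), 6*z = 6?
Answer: -6120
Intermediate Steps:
K = 3
z = 1 (z = (⅙)*6 = 1)
C(k) = 9 + 9*k (C(k) = (k + 1)*(6 + 3) = (1 + k)*9 = 9 + 9*k)
C(7)*(-60 - 25) = (9 + 9*7)*(-60 - 25) = (9 + 63)*(-85) = 72*(-85) = -6120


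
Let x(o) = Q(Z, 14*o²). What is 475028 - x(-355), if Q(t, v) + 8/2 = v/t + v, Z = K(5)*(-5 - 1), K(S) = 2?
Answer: -6853733/6 ≈ -1.1423e+6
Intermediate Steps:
Z = -12 (Z = 2*(-5 - 1) = 2*(-6) = -12)
Q(t, v) = -4 + v + v/t (Q(t, v) = -4 + (v/t + v) = -4 + (v + v/t) = -4 + v + v/t)
x(o) = -4 + 77*o²/6 (x(o) = -4 + 14*o² + (14*o²)/(-12) = -4 + 14*o² + (14*o²)*(-1/12) = -4 + 14*o² - 7*o²/6 = -4 + 77*o²/6)
475028 - x(-355) = 475028 - (-4 + (77/6)*(-355)²) = 475028 - (-4 + (77/6)*126025) = 475028 - (-4 + 9703925/6) = 475028 - 1*9703901/6 = 475028 - 9703901/6 = -6853733/6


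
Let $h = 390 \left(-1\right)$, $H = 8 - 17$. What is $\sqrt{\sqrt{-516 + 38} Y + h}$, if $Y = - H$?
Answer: $\sqrt{-390 + 9 i \sqrt{478}} \approx 4.8388 + 20.333 i$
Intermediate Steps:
$H = -9$
$h = -390$
$Y = 9$ ($Y = \left(-1\right) \left(-9\right) = 9$)
$\sqrt{\sqrt{-516 + 38} Y + h} = \sqrt{\sqrt{-516 + 38} \cdot 9 - 390} = \sqrt{\sqrt{-478} \cdot 9 - 390} = \sqrt{i \sqrt{478} \cdot 9 - 390} = \sqrt{9 i \sqrt{478} - 390} = \sqrt{-390 + 9 i \sqrt{478}}$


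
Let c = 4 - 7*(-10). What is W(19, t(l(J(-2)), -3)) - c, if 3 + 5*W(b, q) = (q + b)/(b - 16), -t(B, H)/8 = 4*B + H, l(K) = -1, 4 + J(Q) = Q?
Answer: -348/5 ≈ -69.600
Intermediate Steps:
J(Q) = -4 + Q
t(B, H) = -32*B - 8*H (t(B, H) = -8*(4*B + H) = -8*(H + 4*B) = -32*B - 8*H)
W(b, q) = -3/5 + (b + q)/(5*(-16 + b)) (W(b, q) = -3/5 + ((q + b)/(b - 16))/5 = -3/5 + ((b + q)/(-16 + b))/5 = -3/5 + (b + q)/(5*(-16 + b)))
c = 74 (c = 4 + 70 = 74)
W(19, t(l(J(-2)), -3)) - c = (48 + (-32*(-1) - 8*(-3)) - 2*19)/(5*(-16 + 19)) - 1*74 = (1/5)*(48 + (32 + 24) - 38)/3 - 74 = (1/5)*(1/3)*(48 + 56 - 38) - 74 = (1/5)*(1/3)*66 - 74 = 22/5 - 74 = -348/5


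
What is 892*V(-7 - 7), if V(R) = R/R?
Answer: 892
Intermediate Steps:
V(R) = 1
892*V(-7 - 7) = 892*1 = 892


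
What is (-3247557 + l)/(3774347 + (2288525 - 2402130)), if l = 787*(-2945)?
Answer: -2782636/1830371 ≈ -1.5203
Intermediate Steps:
l = -2317715
(-3247557 + l)/(3774347 + (2288525 - 2402130)) = (-3247557 - 2317715)/(3774347 + (2288525 - 2402130)) = -5565272/(3774347 - 113605) = -5565272/3660742 = -5565272*1/3660742 = -2782636/1830371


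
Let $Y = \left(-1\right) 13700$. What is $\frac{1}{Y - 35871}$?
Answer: $- \frac{1}{49571} \approx -2.0173 \cdot 10^{-5}$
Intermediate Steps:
$Y = -13700$
$\frac{1}{Y - 35871} = \frac{1}{-13700 - 35871} = \frac{1}{-49571} = - \frac{1}{49571}$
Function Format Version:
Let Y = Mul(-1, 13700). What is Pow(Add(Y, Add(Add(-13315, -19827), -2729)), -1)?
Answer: Rational(-1, 49571) ≈ -2.0173e-5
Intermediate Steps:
Y = -13700
Pow(Add(Y, Add(Add(-13315, -19827), -2729)), -1) = Pow(Add(-13700, Add(Add(-13315, -19827), -2729)), -1) = Pow(Add(-13700, Add(-33142, -2729)), -1) = Pow(Add(-13700, -35871), -1) = Pow(-49571, -1) = Rational(-1, 49571)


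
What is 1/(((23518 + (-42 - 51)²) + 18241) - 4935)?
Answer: 1/45473 ≈ 2.1991e-5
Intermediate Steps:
1/(((23518 + (-42 - 51)²) + 18241) - 4935) = 1/(((23518 + (-93)²) + 18241) - 4935) = 1/(((23518 + 8649) + 18241) - 4935) = 1/((32167 + 18241) - 4935) = 1/(50408 - 4935) = 1/45473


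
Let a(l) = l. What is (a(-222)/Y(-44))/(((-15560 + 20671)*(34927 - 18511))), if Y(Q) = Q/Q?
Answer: -37/13983696 ≈ -2.6459e-6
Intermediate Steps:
Y(Q) = 1
(a(-222)/Y(-44))/(((-15560 + 20671)*(34927 - 18511))) = (-222/1)/(((-15560 + 20671)*(34927 - 18511))) = (-222*1)/((5111*16416)) = -222/83902176 = -222*1/83902176 = -37/13983696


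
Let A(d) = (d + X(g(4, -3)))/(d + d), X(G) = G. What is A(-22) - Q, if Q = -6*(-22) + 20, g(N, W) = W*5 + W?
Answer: -1662/11 ≈ -151.09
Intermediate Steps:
g(N, W) = 6*W (g(N, W) = 5*W + W = 6*W)
A(d) = (-18 + d)/(2*d) (A(d) = (d + 6*(-3))/(d + d) = (d - 18)/((2*d)) = (-18 + d)*(1/(2*d)) = (-18 + d)/(2*d))
Q = 152 (Q = 132 + 20 = 152)
A(-22) - Q = (1/2)*(-18 - 22)/(-22) - 1*152 = (1/2)*(-1/22)*(-40) - 152 = 10/11 - 152 = -1662/11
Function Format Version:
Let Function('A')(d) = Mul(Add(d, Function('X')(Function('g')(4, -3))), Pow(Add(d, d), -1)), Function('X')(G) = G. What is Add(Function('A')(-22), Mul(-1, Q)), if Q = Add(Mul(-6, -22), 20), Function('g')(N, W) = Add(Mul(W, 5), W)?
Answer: Rational(-1662, 11) ≈ -151.09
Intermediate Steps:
Function('g')(N, W) = Mul(6, W) (Function('g')(N, W) = Add(Mul(5, W), W) = Mul(6, W))
Function('A')(d) = Mul(Rational(1, 2), Pow(d, -1), Add(-18, d)) (Function('A')(d) = Mul(Add(d, Mul(6, -3)), Pow(Add(d, d), -1)) = Mul(Add(d, -18), Pow(Mul(2, d), -1)) = Mul(Add(-18, d), Mul(Rational(1, 2), Pow(d, -1))) = Mul(Rational(1, 2), Pow(d, -1), Add(-18, d)))
Q = 152 (Q = Add(132, 20) = 152)
Add(Function('A')(-22), Mul(-1, Q)) = Add(Mul(Rational(1, 2), Pow(-22, -1), Add(-18, -22)), Mul(-1, 152)) = Add(Mul(Rational(1, 2), Rational(-1, 22), -40), -152) = Add(Rational(10, 11), -152) = Rational(-1662, 11)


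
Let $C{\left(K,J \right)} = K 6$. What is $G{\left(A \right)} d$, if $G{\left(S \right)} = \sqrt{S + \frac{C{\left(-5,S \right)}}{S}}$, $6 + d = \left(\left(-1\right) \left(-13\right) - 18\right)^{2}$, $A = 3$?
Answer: $19 i \sqrt{7} \approx 50.269 i$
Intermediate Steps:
$d = 19$ ($d = -6 + \left(\left(-1\right) \left(-13\right) - 18\right)^{2} = -6 + \left(13 - 18\right)^{2} = -6 + \left(-5\right)^{2} = -6 + 25 = 19$)
$C{\left(K,J \right)} = 6 K$
$G{\left(S \right)} = \sqrt{S - \frac{30}{S}}$ ($G{\left(S \right)} = \sqrt{S + \frac{6 \left(-5\right)}{S}} = \sqrt{S - \frac{30}{S}}$)
$G{\left(A \right)} d = \sqrt{3 - \frac{30}{3}} \cdot 19 = \sqrt{3 - 10} \cdot 19 = \sqrt{-7} \cdot 19 = i \sqrt{7} \cdot 19 = 19 i \sqrt{7}$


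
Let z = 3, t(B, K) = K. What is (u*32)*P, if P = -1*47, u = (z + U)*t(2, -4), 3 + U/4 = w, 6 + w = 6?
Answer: -54144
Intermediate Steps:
w = 0 (w = -6 + 6 = 0)
U = -12 (U = -12 + 4*0 = -12 + 0 = -12)
u = 36 (u = (3 - 12)*(-4) = -9*(-4) = 36)
P = -47
(u*32)*P = (36*32)*(-47) = 1152*(-47) = -54144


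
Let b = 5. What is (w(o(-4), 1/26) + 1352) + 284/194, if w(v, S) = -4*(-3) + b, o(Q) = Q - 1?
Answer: 132935/97 ≈ 1370.5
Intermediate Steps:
o(Q) = -1 + Q
w(v, S) = 17 (w(v, S) = -4*(-3) + 5 = 12 + 5 = 17)
(w(o(-4), 1/26) + 1352) + 284/194 = (17 + 1352) + 284/194 = 1369 + 284*(1/194) = 1369 + 142/97 = 132935/97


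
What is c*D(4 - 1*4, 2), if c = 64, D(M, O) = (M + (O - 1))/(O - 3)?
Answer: -64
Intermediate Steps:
D(M, O) = (-1 + M + O)/(-3 + O) (D(M, O) = (M + (-1 + O))/(-3 + O) = (-1 + M + O)/(-3 + O))
c*D(4 - 1*4, 2) = 64*((-1 + (4 - 1*4) + 2)/(-3 + 2)) = 64*((-1 + (4 - 4) + 2)/(-1)) = 64*(-(-1 + 0 + 2)) = 64*(-1*1) = 64*(-1) = -64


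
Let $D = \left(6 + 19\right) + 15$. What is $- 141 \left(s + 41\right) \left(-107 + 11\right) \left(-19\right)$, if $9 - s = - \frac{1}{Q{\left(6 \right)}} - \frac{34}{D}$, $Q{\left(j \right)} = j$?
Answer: $- \frac{65603352}{5} \approx -1.3121 \cdot 10^{7}$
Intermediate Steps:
$D = 40$ ($D = 25 + 15 = 40$)
$s = \frac{601}{60}$ ($s = 9 - \left(- \frac{1}{6} - \frac{34}{40}\right) = 9 - \left(\left(-1\right) \frac{1}{6} - \frac{17}{20}\right) = 9 - \left(- \frac{1}{6} - \frac{17}{20}\right) = 9 - - \frac{61}{60} = 9 + \frac{61}{60} = \frac{601}{60} \approx 10.017$)
$- 141 \left(s + 41\right) \left(-107 + 11\right) \left(-19\right) = - 141 \left(\frac{601}{60} + 41\right) \left(-107 + 11\right) \left(-19\right) = - 141 \cdot \frac{3061}{60} \left(-96\right) \left(-19\right) = \left(-141\right) \left(- \frac{24488}{5}\right) \left(-19\right) = \frac{3452808}{5} \left(-19\right) = - \frac{65603352}{5}$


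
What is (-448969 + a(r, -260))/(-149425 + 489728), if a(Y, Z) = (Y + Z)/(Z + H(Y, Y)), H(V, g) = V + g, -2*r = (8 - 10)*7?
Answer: -110446121/83714538 ≈ -1.3193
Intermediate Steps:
r = 7 (r = -(8 - 10)*7/2 = -(-1)*7 = -½*(-14) = 7)
a(Y, Z) = (Y + Z)/(Z + 2*Y) (a(Y, Z) = (Y + Z)/(Z + (Y + Y)) = (Y + Z)/(Z + 2*Y))
(-448969 + a(r, -260))/(-149425 + 489728) = (-448969 + (7 - 260)/(-260 + 2*7))/(-149425 + 489728) = (-448969 - 253/(-260 + 14))/340303 = (-448969 - 253/(-246))*(1/340303) = (-448969 - 1/246*(-253))*(1/340303) = (-448969 + 253/246)*(1/340303) = -110446121/246*1/340303 = -110446121/83714538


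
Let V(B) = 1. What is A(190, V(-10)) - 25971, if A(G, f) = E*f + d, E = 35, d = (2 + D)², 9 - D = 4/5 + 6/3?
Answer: -646719/25 ≈ -25869.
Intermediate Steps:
D = 31/5 (D = 9 - (4/5 + 6/3) = 9 - (4*(⅕) + 6*(⅓)) = 9 - (⅘ + 2) = 9 - 1*14/5 = 9 - 14/5 = 31/5 ≈ 6.2000)
d = 1681/25 (d = (2 + 31/5)² = (41/5)² = 1681/25 ≈ 67.240)
A(G, f) = 1681/25 + 35*f (A(G, f) = 35*f + 1681/25 = 1681/25 + 35*f)
A(190, V(-10)) - 25971 = (1681/25 + 35*1) - 25971 = (1681/25 + 35) - 25971 = 2556/25 - 25971 = -646719/25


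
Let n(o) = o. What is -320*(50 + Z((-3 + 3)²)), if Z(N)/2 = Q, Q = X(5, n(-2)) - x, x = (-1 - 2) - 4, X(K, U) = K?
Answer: -23680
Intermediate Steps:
x = -7 (x = -3 - 4 = -7)
Q = 12 (Q = 5 - 1*(-7) = 5 + 7 = 12)
Z(N) = 24 (Z(N) = 2*12 = 24)
-320*(50 + Z((-3 + 3)²)) = -320*(50 + 24) = -320*74 = -23680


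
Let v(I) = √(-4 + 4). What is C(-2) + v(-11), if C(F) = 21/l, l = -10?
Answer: -21/10 ≈ -2.1000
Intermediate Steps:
v(I) = 0 (v(I) = √0 = 0)
C(F) = -21/10 (C(F) = 21/(-10) = 21*(-⅒) = -21/10)
C(-2) + v(-11) = -21/10 + 0 = -21/10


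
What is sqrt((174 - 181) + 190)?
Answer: sqrt(183) ≈ 13.528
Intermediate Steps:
sqrt((174 - 181) + 190) = sqrt(-7 + 190) = sqrt(183)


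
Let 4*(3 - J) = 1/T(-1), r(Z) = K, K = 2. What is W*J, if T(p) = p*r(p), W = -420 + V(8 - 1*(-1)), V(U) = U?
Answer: -10275/8 ≈ -1284.4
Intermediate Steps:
r(Z) = 2
W = -411 (W = -420 + (8 - 1*(-1)) = -420 + (8 + 1) = -420 + 9 = -411)
T(p) = 2*p (T(p) = p*2 = 2*p)
J = 25/8 (J = 3 - 1/(4*(2*(-1))) = 3 - ¼/(-2) = 3 - ¼*(-½) = 3 + ⅛ = 25/8 ≈ 3.1250)
W*J = -411*25/8 = -10275/8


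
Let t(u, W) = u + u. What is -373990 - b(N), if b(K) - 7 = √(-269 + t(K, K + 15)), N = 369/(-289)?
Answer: -373997 - I*√78479/17 ≈ -3.74e+5 - 16.479*I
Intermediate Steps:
t(u, W) = 2*u
N = -369/289 (N = 369*(-1/289) = -369/289 ≈ -1.2768)
b(K) = 7 + √(-269 + 2*K)
-373990 - b(N) = -373990 - (7 + √(-269 + 2*(-369/289))) = -373990 - (7 + √(-269 - 738/289)) = -373990 - (7 + √(-78479/289)) = -373990 - (7 + I*√78479/17) = -373990 + (-7 - I*√78479/17) = -373997 - I*√78479/17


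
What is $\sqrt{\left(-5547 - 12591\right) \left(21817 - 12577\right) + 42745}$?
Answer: $5 i \sqrt{6702095} \approx 12944.0 i$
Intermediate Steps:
$\sqrt{\left(-5547 - 12591\right) \left(21817 - 12577\right) + 42745} = \sqrt{\left(-18138\right) 9240 + 42745} = \sqrt{-167595120 + 42745} = \sqrt{-167552375} = 5 i \sqrt{6702095}$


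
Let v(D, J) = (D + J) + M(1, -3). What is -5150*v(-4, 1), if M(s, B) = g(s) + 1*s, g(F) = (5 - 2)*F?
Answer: -5150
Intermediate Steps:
g(F) = 3*F
M(s, B) = 4*s (M(s, B) = 3*s + 1*s = 3*s + s = 4*s)
v(D, J) = 4 + D + J (v(D, J) = (D + J) + 4*1 = (D + J) + 4 = 4 + D + J)
-5150*v(-4, 1) = -5150*(4 - 4 + 1) = -5150*1 = -5150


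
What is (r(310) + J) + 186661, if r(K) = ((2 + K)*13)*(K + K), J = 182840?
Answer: 2884221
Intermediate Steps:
r(K) = 2*K*(26 + 13*K) (r(K) = (26 + 13*K)*(2*K) = 2*K*(26 + 13*K))
(r(310) + J) + 186661 = (26*310*(2 + 310) + 182840) + 186661 = (26*310*312 + 182840) + 186661 = (2514720 + 182840) + 186661 = 2697560 + 186661 = 2884221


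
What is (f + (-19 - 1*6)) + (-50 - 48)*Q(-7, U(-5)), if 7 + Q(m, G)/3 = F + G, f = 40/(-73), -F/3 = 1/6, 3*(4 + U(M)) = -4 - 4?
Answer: 302180/73 ≈ 4139.5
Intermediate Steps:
U(M) = -20/3 (U(M) = -4 + (-4 - 4)/3 = -4 + (⅓)*(-8) = -4 - 8/3 = -20/3)
F = -½ (F = -3/6 = -3*⅙ = -½ ≈ -0.50000)
f = -40/73 (f = 40*(-1/73) = -40/73 ≈ -0.54795)
Q(m, G) = -45/2 + 3*G (Q(m, G) = -21 + 3*(-½ + G) = -21 + (-3/2 + 3*G) = -45/2 + 3*G)
(f + (-19 - 1*6)) + (-50 - 48)*Q(-7, U(-5)) = (-40/73 + (-19 - 1*6)) + (-50 - 48)*(-45/2 + 3*(-20/3)) = (-40/73 + (-19 - 6)) - 98*(-45/2 - 20) = (-40/73 - 25) - 98*(-85/2) = -1865/73 + 4165 = 302180/73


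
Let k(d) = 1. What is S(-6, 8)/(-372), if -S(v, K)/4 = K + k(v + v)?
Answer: 3/31 ≈ 0.096774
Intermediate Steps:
S(v, K) = -4 - 4*K (S(v, K) = -4*(K + 1) = -4*(1 + K) = -4 - 4*K)
S(-6, 8)/(-372) = (-4 - 4*8)/(-372) = (-4 - 32)*(-1/372) = -36*(-1/372) = 3/31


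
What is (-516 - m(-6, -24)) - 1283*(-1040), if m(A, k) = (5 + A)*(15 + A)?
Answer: 1333813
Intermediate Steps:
(-516 - m(-6, -24)) - 1283*(-1040) = (-516 - (75 + (-6)² + 20*(-6))) - 1283*(-1040) = (-516 - (75 + 36 - 120)) + 1334320 = (-516 - 1*(-9)) + 1334320 = (-516 + 9) + 1334320 = -507 + 1334320 = 1333813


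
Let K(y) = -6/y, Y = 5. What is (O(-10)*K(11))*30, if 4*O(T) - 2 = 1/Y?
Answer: -9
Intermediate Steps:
O(T) = 11/20 (O(T) = ½ + (¼)/5 = ½ + (¼)*(⅕) = ½ + 1/20 = 11/20)
(O(-10)*K(11))*30 = (11*(-6/11)/20)*30 = (11*(-6*1/11)/20)*30 = ((11/20)*(-6/11))*30 = -3/10*30 = -9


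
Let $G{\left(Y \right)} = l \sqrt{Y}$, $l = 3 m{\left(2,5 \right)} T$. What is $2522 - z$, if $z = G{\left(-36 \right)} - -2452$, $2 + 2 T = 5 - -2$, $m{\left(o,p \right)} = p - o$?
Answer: $70 - 135 i \approx 70.0 - 135.0 i$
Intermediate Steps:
$T = \frac{5}{2}$ ($T = -1 + \frac{5 - -2}{2} = -1 + \frac{5 + 2}{2} = -1 + \frac{1}{2} \cdot 7 = -1 + \frac{7}{2} = \frac{5}{2} \approx 2.5$)
$l = \frac{45}{2}$ ($l = 3 \left(5 - 2\right) \frac{5}{2} = 3 \cdot 3 \cdot \frac{5}{2} = 9 \cdot \frac{5}{2} = \frac{45}{2} \approx 22.5$)
$G{\left(Y \right)} = \frac{45 \sqrt{Y}}{2}$
$z = 2452 + 135 i$ ($z = \frac{45 \sqrt{-36}}{2} - -2452 = \frac{45 \cdot 6 i}{2} + 2452 = 135 i + 2452 = 2452 + 135 i \approx 2452.0 + 135.0 i$)
$2522 - z = 2522 - \left(2452 + 135 i\right) = 70 - 135 i$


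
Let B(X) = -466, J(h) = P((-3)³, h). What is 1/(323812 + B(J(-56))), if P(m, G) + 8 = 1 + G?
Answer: 1/323346 ≈ 3.0927e-6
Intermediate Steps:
P(m, G) = -7 + G (P(m, G) = -8 + (1 + G) = -7 + G)
J(h) = -7 + h
1/(323812 + B(J(-56))) = 1/(323812 - 466) = 1/323346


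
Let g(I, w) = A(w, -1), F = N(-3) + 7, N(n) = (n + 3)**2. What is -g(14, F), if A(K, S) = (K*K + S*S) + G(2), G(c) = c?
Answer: -52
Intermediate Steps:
N(n) = (3 + n)**2
F = 7 (F = (3 - 3)**2 + 7 = 0**2 + 7 = 0 + 7 = 7)
A(K, S) = 2 + K**2 + S**2 (A(K, S) = (K*K + S*S) + 2 = (K**2 + S**2) + 2 = 2 + K**2 + S**2)
g(I, w) = 3 + w**2 (g(I, w) = 2 + w**2 + (-1)**2 = 2 + w**2 + 1 = 3 + w**2)
-g(14, F) = -(3 + 7**2) = -(3 + 49) = -1*52 = -52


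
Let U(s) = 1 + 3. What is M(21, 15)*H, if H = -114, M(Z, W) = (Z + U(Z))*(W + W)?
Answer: -85500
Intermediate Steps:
U(s) = 4
M(Z, W) = 2*W*(4 + Z) (M(Z, W) = (Z + 4)*(W + W) = (4 + Z)*(2*W) = 2*W*(4 + Z))
M(21, 15)*H = (2*15*(4 + 21))*(-114) = (2*15*25)*(-114) = 750*(-114) = -85500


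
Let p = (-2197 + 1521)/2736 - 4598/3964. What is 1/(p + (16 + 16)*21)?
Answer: 677844/454557431 ≈ 0.0014912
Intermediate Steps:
p = -953737/677844 (p = -676*1/2736 - 4598*1/3964 = -169/684 - 2299/1982 = -953737/677844 ≈ -1.4070)
1/(p + (16 + 16)*21) = 1/(-953737/677844 + (16 + 16)*21) = 1/(-953737/677844 + 32*21) = 1/(-953737/677844 + 672) = 1/(454557431/677844) = 677844/454557431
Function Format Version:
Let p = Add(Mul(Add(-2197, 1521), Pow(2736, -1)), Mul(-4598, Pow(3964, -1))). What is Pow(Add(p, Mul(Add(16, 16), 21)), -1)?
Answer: Rational(677844, 454557431) ≈ 0.0014912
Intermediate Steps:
p = Rational(-953737, 677844) (p = Add(Mul(-676, Rational(1, 2736)), Mul(-4598, Rational(1, 3964))) = Add(Rational(-169, 684), Rational(-2299, 1982)) = Rational(-953737, 677844) ≈ -1.4070)
Pow(Add(p, Mul(Add(16, 16), 21)), -1) = Pow(Add(Rational(-953737, 677844), Mul(Add(16, 16), 21)), -1) = Pow(Add(Rational(-953737, 677844), Mul(32, 21)), -1) = Pow(Add(Rational(-953737, 677844), 672), -1) = Pow(Rational(454557431, 677844), -1) = Rational(677844, 454557431)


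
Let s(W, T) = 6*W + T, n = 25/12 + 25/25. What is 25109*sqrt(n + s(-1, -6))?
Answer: 25109*I*sqrt(321)/6 ≈ 74978.0*I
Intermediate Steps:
n = 37/12 (n = 25*(1/12) + 25*(1/25) = 25/12 + 1 = 37/12 ≈ 3.0833)
s(W, T) = T + 6*W
25109*sqrt(n + s(-1, -6)) = 25109*sqrt(37/12 + (-6 + 6*(-1))) = 25109*sqrt(37/12 + (-6 - 6)) = 25109*sqrt(37/12 - 12) = 25109*sqrt(-107/12) = 25109*(I*sqrt(321)/6) = 25109*I*sqrt(321)/6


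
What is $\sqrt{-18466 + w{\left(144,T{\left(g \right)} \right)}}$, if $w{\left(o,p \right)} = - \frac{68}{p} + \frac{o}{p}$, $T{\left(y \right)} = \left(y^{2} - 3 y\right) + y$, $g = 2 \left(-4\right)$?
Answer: $\frac{i \sqrt{1846505}}{10} \approx 135.89 i$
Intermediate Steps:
$g = -8$
$T{\left(y \right)} = y^{2} - 2 y$
$\sqrt{-18466 + w{\left(144,T{\left(g \right)} \right)}} = \sqrt{-18466 + \frac{-68 + 144}{\left(-8\right) \left(-2 - 8\right)}} = \sqrt{-18466 + \frac{1}{\left(-8\right) \left(-10\right)} 76} = \sqrt{-18466 + \frac{1}{80} \cdot 76} = \sqrt{-18466 + \frac{19}{20}} = \sqrt{- \frac{369301}{20}} = \frac{i \sqrt{1846505}}{10}$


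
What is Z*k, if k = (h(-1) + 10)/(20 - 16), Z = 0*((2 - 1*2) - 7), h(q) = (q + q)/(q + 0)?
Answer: 0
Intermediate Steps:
h(q) = 2 (h(q) = (2*q)/q = 2)
Z = 0 (Z = 0*((2 - 2) - 7) = 0*(0 - 7) = 0*(-7) = 0)
k = 3 (k = (2 + 10)/(20 - 16) = 12/4 = 12*(1/4) = 3)
Z*k = 0*3 = 0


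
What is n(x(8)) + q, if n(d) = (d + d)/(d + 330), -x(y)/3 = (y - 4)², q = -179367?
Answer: -8430265/47 ≈ -1.7937e+5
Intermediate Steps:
x(y) = -3*(-4 + y)² (x(y) = -3*(y - 4)² = -3*(-4 + y)²)
n(d) = 2*d/(330 + d) (n(d) = (2*d)/(330 + d) = 2*d/(330 + d))
n(x(8)) + q = 2*(-3*(-4 + 8)²)/(330 - 3*(-4 + 8)²) - 179367 = 2*(-3*4²)/(330 - 3*4²) - 179367 = 2*(-3*16)/(330 - 3*16) - 179367 = 2*(-48)/(330 - 48) - 179367 = 2*(-48)/282 - 179367 = 2*(-48)*(1/282) - 179367 = -16/47 - 179367 = -8430265/47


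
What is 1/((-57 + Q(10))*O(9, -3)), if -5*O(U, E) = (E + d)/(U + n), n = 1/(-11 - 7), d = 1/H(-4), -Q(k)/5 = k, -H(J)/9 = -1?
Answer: -805/5564 ≈ -0.14468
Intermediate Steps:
H(J) = 9 (H(J) = -9*(-1) = 9)
Q(k) = -5*k
d = ⅑ (d = 1/9 = ⅑ ≈ 0.11111)
n = -1/18 (n = 1/(-18) = -1/18 ≈ -0.055556)
O(U, E) = -(⅑ + E)/(5*(-1/18 + U)) (O(U, E) = -(E + ⅑)/(5*(U - 1/18)) = -(⅑ + E)/(5*(-1/18 + U)))
1/((-57 + Q(10))*O(9, -3)) = 1/((-57 - 5*10)*(2*(-1 - 9*(-3))/(5*(-1 + 18*9)))) = 1/((-57 - 50)*(2*(-1 + 27)/(5*(-1 + 162)))) = 1/(-214*26/(5*161)) = 1/(-107*52/805) = 1/(-5564/805) = -805/5564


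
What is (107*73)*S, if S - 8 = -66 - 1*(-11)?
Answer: -367117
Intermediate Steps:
S = -47 (S = 8 + (-66 - 1*(-11)) = 8 + (-66 + 11) = 8 - 55 = -47)
(107*73)*S = (107*73)*(-47) = 7811*(-47) = -367117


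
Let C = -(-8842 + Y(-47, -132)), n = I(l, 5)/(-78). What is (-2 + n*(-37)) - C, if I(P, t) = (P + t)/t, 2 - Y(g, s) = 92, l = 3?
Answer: -1741982/195 ≈ -8933.2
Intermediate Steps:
Y(g, s) = -90 (Y(g, s) = 2 - 1*92 = 2 - 92 = -90)
I(P, t) = (P + t)/t
n = -4/195 (n = ((3 + 5)/5)/(-78) = ((1/5)*8)*(-1/78) = (8/5)*(-1/78) = -4/195 ≈ -0.020513)
C = 8932 (C = -(-8842 - 90) = -1*(-8932) = 8932)
(-2 + n*(-37)) - C = (-2 - 4/195*(-37)) - 1*8932 = (-2 + 148/195) - 8932 = -242/195 - 8932 = -1741982/195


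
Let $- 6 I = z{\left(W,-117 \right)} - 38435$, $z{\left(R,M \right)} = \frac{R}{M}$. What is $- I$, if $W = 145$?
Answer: $- \frac{2248520}{351} \approx -6406.0$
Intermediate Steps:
$I = \frac{2248520}{351}$ ($I = - \frac{\frac{145}{-117} - 38435}{6} = - \frac{145 \left(- \frac{1}{117}\right) - 38435}{6} = - \frac{- \frac{145}{117} - 38435}{6} = \left(- \frac{1}{6}\right) \left(- \frac{4497040}{117}\right) = \frac{2248520}{351} \approx 6406.0$)
$- I = \left(-1\right) \frac{2248520}{351} = - \frac{2248520}{351}$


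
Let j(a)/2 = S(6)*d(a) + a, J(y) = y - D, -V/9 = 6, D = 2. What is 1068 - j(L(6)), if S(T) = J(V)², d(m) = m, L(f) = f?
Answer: -36576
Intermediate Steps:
V = -54 (V = -9*6 = -54)
J(y) = -2 + y (J(y) = y - 1*2 = y - 2 = -2 + y)
S(T) = 3136 (S(T) = (-2 - 54)² = (-56)² = 3136)
j(a) = 6274*a (j(a) = 2*(3136*a + a) = 2*(3137*a) = 6274*a)
1068 - j(L(6)) = 1068 - 6274*6 = 1068 - 1*37644 = 1068 - 37644 = -36576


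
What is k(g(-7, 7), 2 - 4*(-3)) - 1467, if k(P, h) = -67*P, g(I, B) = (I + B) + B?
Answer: -1936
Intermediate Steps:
g(I, B) = I + 2*B (g(I, B) = (B + I) + B = I + 2*B)
k(g(-7, 7), 2 - 4*(-3)) - 1467 = -67*(-7 + 2*7) - 1467 = -67*(-7 + 14) - 1467 = -67*7 - 1467 = -469 - 1467 = -1936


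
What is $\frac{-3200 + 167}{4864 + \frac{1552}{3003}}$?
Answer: $- \frac{9108099}{14608144} \approx -0.62349$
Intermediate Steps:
$\frac{-3200 + 167}{4864 + \frac{1552}{3003}} = - \frac{3033}{4864 + 1552 \cdot \frac{1}{3003}} = - \frac{3033}{4864 + \frac{1552}{3003}} = - \frac{3033}{\frac{14608144}{3003}} = \left(-3033\right) \frac{3003}{14608144} = - \frac{9108099}{14608144}$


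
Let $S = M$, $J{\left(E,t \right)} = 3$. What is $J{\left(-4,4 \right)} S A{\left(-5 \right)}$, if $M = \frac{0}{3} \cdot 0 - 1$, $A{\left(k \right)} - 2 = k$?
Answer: $9$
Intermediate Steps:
$A{\left(k \right)} = 2 + k$
$M = -1$ ($M = 0 \cdot \frac{1}{3} \cdot 0 - 1 = 0 \cdot 0 - 1 = 0 - 1 = -1$)
$S = -1$
$J{\left(-4,4 \right)} S A{\left(-5 \right)} = 3 \left(-1\right) \left(2 - 5\right) = \left(-3\right) \left(-3\right) = 9$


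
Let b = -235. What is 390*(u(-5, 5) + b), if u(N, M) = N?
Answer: -93600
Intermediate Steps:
390*(u(-5, 5) + b) = 390*(-5 - 235) = 390*(-240) = -93600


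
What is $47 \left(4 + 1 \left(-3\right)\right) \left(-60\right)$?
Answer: $-2820$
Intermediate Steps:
$47 \left(4 + 1 \left(-3\right)\right) \left(-60\right) = 47 \left(4 - 3\right) \left(-60\right) = 47 \cdot 1 \left(-60\right) = 47 \left(-60\right) = -2820$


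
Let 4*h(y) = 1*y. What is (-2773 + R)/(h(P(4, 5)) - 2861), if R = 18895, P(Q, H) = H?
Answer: -21496/3813 ≈ -5.6376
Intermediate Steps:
h(y) = y/4 (h(y) = (1*y)/4 = y/4)
(-2773 + R)/(h(P(4, 5)) - 2861) = (-2773 + 18895)/((¼)*5 - 2861) = 16122/(5/4 - 2861) = 16122/(-11439/4) = 16122*(-4/11439) = -21496/3813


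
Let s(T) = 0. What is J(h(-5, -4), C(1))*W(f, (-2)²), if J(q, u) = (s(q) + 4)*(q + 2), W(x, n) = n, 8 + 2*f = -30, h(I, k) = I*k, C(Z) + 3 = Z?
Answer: 352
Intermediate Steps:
C(Z) = -3 + Z
f = -19 (f = -4 + (½)*(-30) = -4 - 15 = -19)
J(q, u) = 8 + 4*q (J(q, u) = (0 + 4)*(q + 2) = 4*(2 + q) = 8 + 4*q)
J(h(-5, -4), C(1))*W(f, (-2)²) = (8 + 4*(-5*(-4)))*(-2)² = (8 + 4*20)*4 = (8 + 80)*4 = 88*4 = 352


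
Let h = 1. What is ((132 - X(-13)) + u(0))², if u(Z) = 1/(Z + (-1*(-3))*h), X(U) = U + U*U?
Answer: 5041/9 ≈ 560.11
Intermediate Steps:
X(U) = U + U²
u(Z) = 1/(3 + Z) (u(Z) = 1/(Z - 1*(-3)*1) = 1/(Z + 3*1) = 1/(Z + 3) = 1/(3 + Z))
((132 - X(-13)) + u(0))² = ((132 - (-13)*(1 - 13)) + 1/(3 + 0))² = ((132 - (-13)*(-12)) + 1/3)² = ((132 - 1*156) + ⅓)² = ((132 - 156) + ⅓)² = (-24 + ⅓)² = (-71/3)² = 5041/9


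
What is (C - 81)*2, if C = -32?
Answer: -226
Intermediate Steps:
(C - 81)*2 = (-32 - 81)*2 = -113*2 = -226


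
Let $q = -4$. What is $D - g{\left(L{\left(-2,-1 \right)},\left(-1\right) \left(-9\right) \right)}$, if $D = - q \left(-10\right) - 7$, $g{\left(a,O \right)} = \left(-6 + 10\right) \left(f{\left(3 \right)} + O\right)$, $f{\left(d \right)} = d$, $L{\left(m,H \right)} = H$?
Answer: $-95$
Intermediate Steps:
$g{\left(a,O \right)} = 12 + 4 O$ ($g{\left(a,O \right)} = \left(-6 + 10\right) \left(3 + O\right) = 4 \left(3 + O\right) = 12 + 4 O$)
$D = -47$ ($D = \left(-1\right) \left(-4\right) \left(-10\right) - 7 = 4 \left(-10\right) - 7 = -40 - 7 = -47$)
$D - g{\left(L{\left(-2,-1 \right)},\left(-1\right) \left(-9\right) \right)} = -47 - \left(12 + 4 \left(\left(-1\right) \left(-9\right)\right)\right) = -47 - \left(12 + 4 \cdot 9\right) = -47 - \left(12 + 36\right) = -47 - 48 = -95$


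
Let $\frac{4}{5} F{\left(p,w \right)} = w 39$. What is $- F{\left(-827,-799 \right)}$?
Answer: $\frac{155805}{4} \approx 38951.0$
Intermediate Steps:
$F{\left(p,w \right)} = \frac{195 w}{4}$ ($F{\left(p,w \right)} = \frac{5 w 39}{4} = \frac{5 \cdot 39 w}{4} = \frac{195 w}{4}$)
$- F{\left(-827,-799 \right)} = - \frac{195 \left(-799\right)}{4} = \left(-1\right) \left(- \frac{155805}{4}\right) = \frac{155805}{4}$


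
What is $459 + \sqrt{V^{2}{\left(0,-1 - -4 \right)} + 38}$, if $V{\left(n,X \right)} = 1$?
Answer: $459 + \sqrt{39} \approx 465.25$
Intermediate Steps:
$459 + \sqrt{V^{2}{\left(0,-1 - -4 \right)} + 38} = 459 + \sqrt{1^{2} + 38} = 459 + \sqrt{1 + 38} = 459 + \sqrt{39}$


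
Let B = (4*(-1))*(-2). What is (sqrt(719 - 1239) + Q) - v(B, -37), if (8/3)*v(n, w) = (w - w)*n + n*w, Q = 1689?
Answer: 1800 + 2*I*sqrt(130) ≈ 1800.0 + 22.803*I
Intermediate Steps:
B = 8 (B = -4*(-2) = 8)
v(n, w) = 3*n*w/8 (v(n, w) = 3*((w - w)*n + n*w)/8 = 3*(0*n + n*w)/8 = 3*(0 + n*w)/8 = 3*(n*w)/8 = 3*n*w/8)
(sqrt(719 - 1239) + Q) - v(B, -37) = (sqrt(719 - 1239) + 1689) - 3*8*(-37)/8 = (sqrt(-520) + 1689) - 1*(-111) = (2*I*sqrt(130) + 1689) + 111 = (1689 + 2*I*sqrt(130)) + 111 = 1800 + 2*I*sqrt(130)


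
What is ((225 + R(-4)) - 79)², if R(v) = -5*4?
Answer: 15876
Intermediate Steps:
R(v) = -20
((225 + R(-4)) - 79)² = ((225 - 20) - 79)² = (205 - 79)² = 126² = 15876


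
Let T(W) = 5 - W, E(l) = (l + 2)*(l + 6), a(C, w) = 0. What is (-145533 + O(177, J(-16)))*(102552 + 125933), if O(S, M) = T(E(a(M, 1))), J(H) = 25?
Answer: -33253706900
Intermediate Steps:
E(l) = (2 + l)*(6 + l)
O(S, M) = -7 (O(S, M) = 5 - (12 + 0² + 8*0) = 5 - (12 + 0 + 0) = 5 - 1*12 = 5 - 12 = -7)
(-145533 + O(177, J(-16)))*(102552 + 125933) = (-145533 - 7)*(102552 + 125933) = -145540*228485 = -33253706900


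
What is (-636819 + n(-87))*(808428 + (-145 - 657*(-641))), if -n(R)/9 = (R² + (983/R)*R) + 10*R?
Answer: -867917654940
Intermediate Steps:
n(R) = -8847 - 90*R - 9*R² (n(R) = -9*((R² + (983/R)*R) + 10*R) = -9*((R² + 983) + 10*R) = -9*((983 + R²) + 10*R) = -9*(983 + R² + 10*R) = -8847 - 90*R - 9*R²)
(-636819 + n(-87))*(808428 + (-145 - 657*(-641))) = (-636819 + (-8847 - 90*(-87) - 9*(-87)²))*(808428 + (-145 - 657*(-641))) = (-636819 + (-8847 + 7830 - 9*7569))*(808428 + (-145 + 421137)) = (-636819 + (-8847 + 7830 - 68121))*(808428 + 420992) = (-636819 - 69138)*1229420 = -705957*1229420 = -867917654940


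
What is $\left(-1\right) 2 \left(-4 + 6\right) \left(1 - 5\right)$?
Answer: $16$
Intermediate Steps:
$\left(-1\right) 2 \left(-4 + 6\right) \left(1 - 5\right) = - 2 \cdot 2 \left(-4\right) = \left(-2\right) \left(-8\right) = 16$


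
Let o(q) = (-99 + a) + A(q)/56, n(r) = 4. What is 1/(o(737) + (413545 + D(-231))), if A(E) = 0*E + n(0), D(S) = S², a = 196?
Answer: 14/6538043 ≈ 2.1413e-6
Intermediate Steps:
A(E) = 4 (A(E) = 0*E + 4 = 0 + 4 = 4)
o(q) = 1359/14 (o(q) = (-99 + 196) + 4/56 = 97 + 4*(1/56) = 97 + 1/14 = 1359/14)
1/(o(737) + (413545 + D(-231))) = 1/(1359/14 + (413545 + (-231)²)) = 1/(1359/14 + (413545 + 53361)) = 1/(1359/14 + 466906) = 1/(6538043/14) = 14/6538043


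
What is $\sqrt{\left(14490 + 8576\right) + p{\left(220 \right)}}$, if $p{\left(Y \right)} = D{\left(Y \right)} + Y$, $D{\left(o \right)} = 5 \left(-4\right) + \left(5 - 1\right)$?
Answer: $\sqrt{23270} \approx 152.55$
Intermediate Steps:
$D{\left(o \right)} = -16$ ($D{\left(o \right)} = -20 + 4 = -16$)
$p{\left(Y \right)} = -16 + Y$
$\sqrt{\left(14490 + 8576\right) + p{\left(220 \right)}} = \sqrt{\left(14490 + 8576\right) + \left(-16 + 220\right)} = \sqrt{23066 + 204} = \sqrt{23270}$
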